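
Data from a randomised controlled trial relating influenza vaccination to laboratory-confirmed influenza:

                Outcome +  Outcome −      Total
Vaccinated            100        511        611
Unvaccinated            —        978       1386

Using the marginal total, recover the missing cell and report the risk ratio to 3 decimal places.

The missing cell is in the unexposed row: 1386 − 978 = 408.
So a = 100, b = 511, c = 408, d = 978.
RR = [a/(a+b)] / [c/(c+d)] = (100/611) / (408/1386) = 0.16367/0.29437 = 0.55598

0.556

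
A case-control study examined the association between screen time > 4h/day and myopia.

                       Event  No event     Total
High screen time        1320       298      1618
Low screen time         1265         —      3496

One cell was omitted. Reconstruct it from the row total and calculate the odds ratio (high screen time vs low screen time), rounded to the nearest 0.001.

The missing cell is in the unexposed row: 3496 − 1265 = 2231.
So a = 1320, b = 298, c = 1265, d = 2231.
OR = (a·d)/(b·c) = (1320 × 2231) / (298 × 1265) = 2944920 / 376970 = 7.81208

7.812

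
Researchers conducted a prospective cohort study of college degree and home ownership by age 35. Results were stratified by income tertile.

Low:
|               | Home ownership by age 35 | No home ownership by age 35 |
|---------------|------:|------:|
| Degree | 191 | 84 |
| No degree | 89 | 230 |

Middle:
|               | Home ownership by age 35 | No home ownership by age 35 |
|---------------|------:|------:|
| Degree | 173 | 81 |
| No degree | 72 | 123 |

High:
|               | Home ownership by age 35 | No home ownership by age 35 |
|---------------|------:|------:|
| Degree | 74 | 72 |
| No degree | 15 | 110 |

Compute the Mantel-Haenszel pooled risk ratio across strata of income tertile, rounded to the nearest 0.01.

2.35

RR_MH = Σ(aᵢ·n₀ᵢ/nᵢ) / Σ(cᵢ·n₁ᵢ/nᵢ), with n₁ᵢ = aᵢ+bᵢ (exposed), n₀ᵢ = cᵢ+dᵢ (unexposed), nᵢ = n₁ᵢ+n₀ᵢ.
Stratum 1 (Low): n₁ = 275, n₀ = 319, n = 594; a·n₀/n = 191·319/594 = 102.5741; c·n₁/n = 89·275/594 = 41.2037
Stratum 2 (Middle): n₁ = 254, n₀ = 195, n = 449; a·n₀/n = 173·195/449 = 75.1336; c·n₁/n = 72·254/449 = 40.7305
Stratum 3 (High): n₁ = 146, n₀ = 125, n = 271; a·n₀/n = 74·125/271 = 34.1328; c·n₁/n = 15·146/271 = 8.0812
RR_MH = (102.5741 + 75.1336 + 34.1328) / (41.2037 + 40.7305 + 8.0812) = 211.8405 / 90.0154 = 2.35338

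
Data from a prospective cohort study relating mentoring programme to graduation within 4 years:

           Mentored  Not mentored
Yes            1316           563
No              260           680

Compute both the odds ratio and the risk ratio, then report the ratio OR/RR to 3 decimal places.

3.316

Reading the table with exposure as columns: a = 1316 (Mentored, case), b = 260 (Mentored, non-case), c = 563 (Not mentored, case), d = 680.
OR = (1316·680)/(260·563) = 894880/146380 = 6.11340
Risk in exposed = 1316/1576 = 0.83503; risk in unexposed = 563/1243 = 0.45294; RR = 1.84358
OR/RR = 6.11340 / 1.84358 = 3.31605
The outcome is not rare, so the OR lies further from 1 than the RR.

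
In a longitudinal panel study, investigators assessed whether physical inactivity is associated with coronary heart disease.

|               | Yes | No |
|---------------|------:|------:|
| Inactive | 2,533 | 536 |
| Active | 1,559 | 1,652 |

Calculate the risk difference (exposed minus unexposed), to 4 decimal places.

Cells: a = 2533, b = 536, c = 1559, d = 1652.
Risk in exposed = 2533/3069 = 0.825350; risk in unexposed = 1559/3211 = 0.485519.
Risk difference = 0.825350 − 0.485519 = 0.339832

0.3398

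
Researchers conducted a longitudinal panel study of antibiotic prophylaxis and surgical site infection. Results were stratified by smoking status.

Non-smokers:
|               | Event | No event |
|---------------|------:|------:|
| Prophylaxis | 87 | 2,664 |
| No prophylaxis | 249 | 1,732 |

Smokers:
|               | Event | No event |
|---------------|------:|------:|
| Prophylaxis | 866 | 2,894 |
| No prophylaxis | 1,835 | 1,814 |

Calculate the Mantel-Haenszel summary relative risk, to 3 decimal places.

RR_MH = Σ(aᵢ·n₀ᵢ/nᵢ) / Σ(cᵢ·n₁ᵢ/nᵢ), with n₁ᵢ = aᵢ+bᵢ (exposed), n₀ᵢ = cᵢ+dᵢ (unexposed), nᵢ = n₁ᵢ+n₀ᵢ.
Stratum 1 (Non-smokers): n₁ = 2751, n₀ = 1981, n = 4732; a·n₀/n = 87·1981/4732 = 36.4216; c·n₁/n = 249·2751/4732 = 144.7589
Stratum 2 (Smokers): n₁ = 3760, n₀ = 3649, n = 7409; a·n₀/n = 866·3649/7409 = 426.5129; c·n₁/n = 1835·3760/7409 = 931.2458
RR_MH = (36.4216 + 426.5129) / (144.7589 + 931.2458) = 462.9345 / 1076.0047 = 0.43023

0.430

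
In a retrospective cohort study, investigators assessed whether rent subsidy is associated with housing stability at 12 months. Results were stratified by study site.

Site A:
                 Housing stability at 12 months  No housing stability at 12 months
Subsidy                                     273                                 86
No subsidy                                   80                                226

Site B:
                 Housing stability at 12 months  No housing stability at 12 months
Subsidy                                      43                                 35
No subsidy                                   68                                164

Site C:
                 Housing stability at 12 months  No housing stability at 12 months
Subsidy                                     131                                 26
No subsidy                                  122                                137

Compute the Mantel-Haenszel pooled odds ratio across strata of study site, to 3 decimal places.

6.186

OR_MH = Σ(aᵢdᵢ/nᵢ) / Σ(bᵢcᵢ/nᵢ), where nᵢ is the stratum total.
Stratum 1 (Site A): n = 665; a·d/n = 273·226/665 = 92.7789; b·c/n = 86·80/665 = 10.3459
Stratum 2 (Site B): n = 310; a·d/n = 43·164/310 = 22.7484; b·c/n = 35·68/310 = 7.6774
Stratum 3 (Site C): n = 416; a·d/n = 131·137/416 = 43.1418; b·c/n = 26·122/416 = 7.6250
OR_MH = (92.7789 + 22.7484 + 43.1418) / (10.3459 + 7.6774 + 7.6250) = 158.6692 / 25.6483 = 6.18635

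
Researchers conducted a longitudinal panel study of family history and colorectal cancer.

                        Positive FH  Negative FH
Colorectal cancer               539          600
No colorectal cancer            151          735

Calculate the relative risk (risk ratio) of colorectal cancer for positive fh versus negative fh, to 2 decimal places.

1.74

Reading the table with exposure as columns: a = 539 (Positive FH, case), b = 151 (Positive FH, non-case), c = 600 (Negative FH, case), d = 735.
Risk in exposed = 539/690 = 0.78116; risk in unexposed = 600/1335 = 0.44944.
RR = 0.78116 / 0.44944 = 1.73808
The risk among the exposed is 1.74 times that among the unexposed.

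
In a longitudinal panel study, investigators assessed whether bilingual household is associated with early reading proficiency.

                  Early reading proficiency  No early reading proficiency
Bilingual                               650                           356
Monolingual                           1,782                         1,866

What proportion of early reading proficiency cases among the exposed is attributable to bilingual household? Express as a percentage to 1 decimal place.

24.4

Cells: a = 650, b = 356, c = 1782, d = 1866.
Risk in exposed = 650/1006 = 0.64612; risk in unexposed = 1782/3648 = 0.48849.
RR = 0.64612/0.48849 = 1.32270
AR% = (RR − 1)/RR × 100 = (1.32270 − 1)/1.32270 × 100 = 24.3973%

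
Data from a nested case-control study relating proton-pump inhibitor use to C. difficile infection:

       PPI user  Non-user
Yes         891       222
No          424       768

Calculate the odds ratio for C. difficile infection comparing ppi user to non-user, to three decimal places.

Reading the table with exposure as columns: a = 891 (PPI user, case), b = 424 (PPI user, non-case), c = 222 (Non-user, case), d = 768.
OR = (a·d)/(b·c) = (891 × 768) / (424 × 222) = 684288 / 94128 = 7.26976
The odds of C. difficile infection are about 7.27 times as high in the ppi user group.

7.270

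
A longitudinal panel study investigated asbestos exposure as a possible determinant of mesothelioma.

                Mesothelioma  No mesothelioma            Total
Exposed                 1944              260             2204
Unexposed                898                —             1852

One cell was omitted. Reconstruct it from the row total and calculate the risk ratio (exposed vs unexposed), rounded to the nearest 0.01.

1.82

The missing cell is in the unexposed row: 1852 − 898 = 954.
So a = 1944, b = 260, c = 898, d = 954.
RR = [a/(a+b)] / [c/(c+d)] = (1944/2204) / (898/1852) = 0.88203/0.48488 = 1.81907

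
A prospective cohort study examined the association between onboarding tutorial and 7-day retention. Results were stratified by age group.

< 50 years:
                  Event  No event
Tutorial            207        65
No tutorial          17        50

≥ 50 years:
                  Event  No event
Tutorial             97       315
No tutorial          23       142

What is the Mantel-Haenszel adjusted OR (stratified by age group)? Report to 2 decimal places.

OR_MH = Σ(aᵢdᵢ/nᵢ) / Σ(bᵢcᵢ/nᵢ), where nᵢ is the stratum total.
Stratum 1 (< 50 years): n = 339; a·d/n = 207·50/339 = 30.5310; b·c/n = 65·17/339 = 3.2596
Stratum 2 (≥ 50 years): n = 577; a·d/n = 97·142/577 = 23.8718; b·c/n = 315·23/577 = 12.5563
OR_MH = (30.5310 + 23.8718) / (3.2596 + 12.5563) = 54.4027 / 15.8159 = 3.43975

3.44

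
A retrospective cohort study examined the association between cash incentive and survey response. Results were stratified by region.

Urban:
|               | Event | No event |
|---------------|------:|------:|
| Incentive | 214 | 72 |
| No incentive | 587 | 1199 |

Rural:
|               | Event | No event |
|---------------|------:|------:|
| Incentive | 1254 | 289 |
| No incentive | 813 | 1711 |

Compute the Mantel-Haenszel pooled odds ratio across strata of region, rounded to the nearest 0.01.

8.33

OR_MH = Σ(aᵢdᵢ/nᵢ) / Σ(bᵢcᵢ/nᵢ), where nᵢ is the stratum total.
Stratum 1 (Urban): n = 2072; a·d/n = 214·1199/2072 = 123.8349; b·c/n = 72·587/2072 = 20.3977
Stratum 2 (Rural): n = 4067; a·d/n = 1254·1711/4067 = 527.5618; b·c/n = 289·813/4067 = 57.7716
OR_MH = (123.8349 + 527.5618) / (20.3977 + 57.7716) = 651.3968 / 78.1693 = 8.33316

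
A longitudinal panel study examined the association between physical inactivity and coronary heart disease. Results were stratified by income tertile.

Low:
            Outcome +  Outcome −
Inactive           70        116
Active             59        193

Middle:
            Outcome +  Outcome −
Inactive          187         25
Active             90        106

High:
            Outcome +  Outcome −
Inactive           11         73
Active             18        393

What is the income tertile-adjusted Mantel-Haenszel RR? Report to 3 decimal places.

RR_MH = Σ(aᵢ·n₀ᵢ/nᵢ) / Σ(cᵢ·n₁ᵢ/nᵢ), with n₁ᵢ = aᵢ+bᵢ (exposed), n₀ᵢ = cᵢ+dᵢ (unexposed), nᵢ = n₁ᵢ+n₀ᵢ.
Stratum 1 (Low): n₁ = 186, n₀ = 252, n = 438; a·n₀/n = 70·252/438 = 40.2740; c·n₁/n = 59·186/438 = 25.0548
Stratum 2 (Middle): n₁ = 212, n₀ = 196, n = 408; a·n₀/n = 187·196/408 = 89.8333; c·n₁/n = 90·212/408 = 46.7647
Stratum 3 (High): n₁ = 84, n₀ = 411, n = 495; a·n₀/n = 11·411/495 = 9.1333; c·n₁/n = 18·84/495 = 3.0545
RR_MH = (40.2740 + 89.8333 + 9.1333) / (25.0548 + 46.7647 + 3.0545) = 139.2406 / 74.8740 = 1.85966

1.860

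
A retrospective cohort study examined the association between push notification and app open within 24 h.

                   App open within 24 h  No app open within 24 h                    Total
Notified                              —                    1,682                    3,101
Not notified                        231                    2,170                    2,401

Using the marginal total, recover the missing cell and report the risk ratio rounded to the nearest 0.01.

The missing cell is in the exposed row: 3101 − 1682 = 1419.
So a = 1419, b = 1682, c = 231, d = 2170.
RR = [a/(a+b)] / [c/(c+d)] = (1419/3101) / (231/2401) = 0.45759/0.09621 = 4.75621

4.76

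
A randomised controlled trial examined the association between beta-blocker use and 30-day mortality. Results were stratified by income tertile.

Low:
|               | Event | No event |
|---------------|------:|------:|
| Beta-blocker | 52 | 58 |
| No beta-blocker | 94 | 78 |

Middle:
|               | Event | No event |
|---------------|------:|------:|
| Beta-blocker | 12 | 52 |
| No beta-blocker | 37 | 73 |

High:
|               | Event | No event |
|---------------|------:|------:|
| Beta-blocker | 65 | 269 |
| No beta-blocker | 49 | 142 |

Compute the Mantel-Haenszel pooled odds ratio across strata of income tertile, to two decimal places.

0.67

OR_MH = Σ(aᵢdᵢ/nᵢ) / Σ(bᵢcᵢ/nᵢ), where nᵢ is the stratum total.
Stratum 1 (Low): n = 282; a·d/n = 52·78/282 = 14.3830; b·c/n = 58·94/282 = 19.3333
Stratum 2 (Middle): n = 174; a·d/n = 12·73/174 = 5.0345; b·c/n = 52·37/174 = 11.0575
Stratum 3 (High): n = 525; a·d/n = 65·142/525 = 17.5810; b·c/n = 269·49/525 = 25.1067
OR_MH = (14.3830 + 5.0345 + 17.5810) / (19.3333 + 11.0575 + 25.1067) = 36.9984 / 55.4975 = 0.66667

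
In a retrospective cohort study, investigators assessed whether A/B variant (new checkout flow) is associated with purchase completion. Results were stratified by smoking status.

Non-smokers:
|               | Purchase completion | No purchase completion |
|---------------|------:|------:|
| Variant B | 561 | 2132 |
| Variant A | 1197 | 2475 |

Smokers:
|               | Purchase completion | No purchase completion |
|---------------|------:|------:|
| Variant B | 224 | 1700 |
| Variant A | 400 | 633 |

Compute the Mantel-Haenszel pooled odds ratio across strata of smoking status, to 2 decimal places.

OR_MH = Σ(aᵢdᵢ/nᵢ) / Σ(bᵢcᵢ/nᵢ), where nᵢ is the stratum total.
Stratum 1 (Non-smokers): n = 6365; a·d/n = 561·2475/6365 = 218.1422; b·c/n = 2132·1197/6365 = 400.9433
Stratum 2 (Smokers): n = 2957; a·d/n = 224·633/2957 = 47.9513; b·c/n = 1700·400/2957 = 229.9628
OR_MH = (218.1422 + 47.9513) / (400.9433 + 229.9628) = 266.0935 / 630.9061 = 0.42176

0.42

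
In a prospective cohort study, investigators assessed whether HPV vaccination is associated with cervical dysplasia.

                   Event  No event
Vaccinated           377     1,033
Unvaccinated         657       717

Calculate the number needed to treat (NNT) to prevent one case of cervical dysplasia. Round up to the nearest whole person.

5

Risk in treated group = 377/1410 = 0.26738; risk in control = 657/1374 = 0.47817.
Absolute risk reduction = 0.47817 − 0.26738 = 0.21079
NNT = 1 / ARR = 1 / 0.21079 = 4.744 → round up → 5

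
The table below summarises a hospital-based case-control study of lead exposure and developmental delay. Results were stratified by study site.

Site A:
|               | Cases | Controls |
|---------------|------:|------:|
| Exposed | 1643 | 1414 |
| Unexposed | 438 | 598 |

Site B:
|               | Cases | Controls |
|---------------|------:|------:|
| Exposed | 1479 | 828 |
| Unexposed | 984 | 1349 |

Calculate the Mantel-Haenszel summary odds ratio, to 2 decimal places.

OR_MH = Σ(aᵢdᵢ/nᵢ) / Σ(bᵢcᵢ/nᵢ), where nᵢ is the stratum total.
Stratum 1 (Site A): n = 4093; a·d/n = 1643·598/4093 = 240.0474; b·c/n = 1414·438/4093 = 151.3149
Stratum 2 (Site B): n = 4640; a·d/n = 1479·1349/4640 = 429.9937; b·c/n = 828·984/4640 = 175.5931
OR_MH = (240.0474 + 429.9937) / (151.3149 + 175.5931) = 670.0411 / 326.9080 = 2.04963

2.05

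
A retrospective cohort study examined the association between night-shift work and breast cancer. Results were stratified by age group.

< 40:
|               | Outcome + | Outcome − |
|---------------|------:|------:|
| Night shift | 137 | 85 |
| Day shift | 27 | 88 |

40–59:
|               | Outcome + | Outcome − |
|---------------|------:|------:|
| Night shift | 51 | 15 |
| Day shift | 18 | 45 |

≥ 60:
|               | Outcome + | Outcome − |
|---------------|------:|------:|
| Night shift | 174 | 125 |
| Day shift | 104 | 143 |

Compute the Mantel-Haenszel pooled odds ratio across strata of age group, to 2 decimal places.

3.03

OR_MH = Σ(aᵢdᵢ/nᵢ) / Σ(bᵢcᵢ/nᵢ), where nᵢ is the stratum total.
Stratum 1 (< 40): n = 337; a·d/n = 137·88/337 = 35.7745; b·c/n = 85·27/337 = 6.8101
Stratum 2 (40–59): n = 129; a·d/n = 51·45/129 = 17.7907; b·c/n = 15·18/129 = 2.0930
Stratum 3 (≥ 60): n = 546; a·d/n = 174·143/546 = 45.5714; b·c/n = 125·104/546 = 23.8095
OR_MH = (35.7745 + 17.7907 + 45.5714) / (6.8101 + 2.0930 + 23.8095) = 99.1366 / 32.7126 = 3.03053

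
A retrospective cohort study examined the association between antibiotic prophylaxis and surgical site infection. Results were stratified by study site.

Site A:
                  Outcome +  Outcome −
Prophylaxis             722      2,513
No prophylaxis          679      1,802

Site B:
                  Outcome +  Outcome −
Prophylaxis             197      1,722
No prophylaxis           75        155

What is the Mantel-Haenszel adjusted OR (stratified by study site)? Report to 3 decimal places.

OR_MH = Σ(aᵢdᵢ/nᵢ) / Σ(bᵢcᵢ/nᵢ), where nᵢ is the stratum total.
Stratum 1 (Site A): n = 5716; a·d/n = 722·1802/5716 = 227.6144; b·c/n = 2513·679/5716 = 298.5177
Stratum 2 (Site B): n = 2149; a·d/n = 197·155/2149 = 14.2089; b·c/n = 1722·75/2149 = 60.0977
OR_MH = (227.6144 + 14.2089) / (298.5177 + 60.0977) = 241.8234 / 358.6154 = 0.67433

0.674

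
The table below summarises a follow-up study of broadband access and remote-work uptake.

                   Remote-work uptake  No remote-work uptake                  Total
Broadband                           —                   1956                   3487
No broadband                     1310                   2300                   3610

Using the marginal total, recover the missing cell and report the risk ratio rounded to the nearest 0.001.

1.210

The missing cell is in the exposed row: 3487 − 1956 = 1531.
So a = 1531, b = 1956, c = 1310, d = 2300.
RR = [a/(a+b)] / [c/(c+d)] = (1531/3487) / (1310/3610) = 0.43906/0.36288 = 1.20993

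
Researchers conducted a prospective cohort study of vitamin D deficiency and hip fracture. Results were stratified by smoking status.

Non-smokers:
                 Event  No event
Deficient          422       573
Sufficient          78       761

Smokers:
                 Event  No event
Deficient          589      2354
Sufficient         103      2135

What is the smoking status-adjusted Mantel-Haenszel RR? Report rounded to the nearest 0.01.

RR_MH = Σ(aᵢ·n₀ᵢ/nᵢ) / Σ(cᵢ·n₁ᵢ/nᵢ), with n₁ᵢ = aᵢ+bᵢ (exposed), n₀ᵢ = cᵢ+dᵢ (unexposed), nᵢ = n₁ᵢ+n₀ᵢ.
Stratum 1 (Non-smokers): n₁ = 995, n₀ = 839, n = 1834; a·n₀/n = 422·839/1834 = 193.0523; c·n₁/n = 78·995/1834 = 42.3173
Stratum 2 (Smokers): n₁ = 2943, n₀ = 2238, n = 5181; a·n₀/n = 589·2238/5181 = 254.4262; c·n₁/n = 103·2943/5181 = 58.5078
RR_MH = (193.0523 + 254.4262) / (42.3173 + 58.5078) = 447.4785 / 100.8252 = 4.43816

4.44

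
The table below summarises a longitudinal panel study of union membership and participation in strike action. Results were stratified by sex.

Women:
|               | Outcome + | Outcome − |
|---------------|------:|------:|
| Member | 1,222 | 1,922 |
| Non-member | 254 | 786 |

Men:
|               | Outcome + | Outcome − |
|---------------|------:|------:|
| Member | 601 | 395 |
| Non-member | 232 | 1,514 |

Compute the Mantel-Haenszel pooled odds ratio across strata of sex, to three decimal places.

OR_MH = Σ(aᵢdᵢ/nᵢ) / Σ(bᵢcᵢ/nᵢ), where nᵢ is the stratum total.
Stratum 1 (Women): n = 4184; a·d/n = 1222·786/4184 = 229.5631; b·c/n = 1922·254/4184 = 116.6797
Stratum 2 (Men): n = 2742; a·d/n = 601·1514/2742 = 331.8432; b·c/n = 395·232/2742 = 33.4209
OR_MH = (229.5631 + 331.8432) / (116.6797 + 33.4209) = 561.4063 / 150.1006 = 3.74020

3.740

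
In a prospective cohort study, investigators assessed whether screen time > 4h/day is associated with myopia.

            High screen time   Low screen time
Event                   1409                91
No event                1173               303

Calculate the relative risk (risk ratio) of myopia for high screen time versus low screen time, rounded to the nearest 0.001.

Reading the table with exposure as columns: a = 1409 (High screen time, case), b = 1173 (High screen time, non-case), c = 91 (Low screen time, case), d = 303.
Risk in exposed = 1409/2582 = 0.54570; risk in unexposed = 91/394 = 0.23096.
RR = 0.54570 / 0.23096 = 2.36271
The risk among the exposed is 2.36 times that among the unexposed.

2.363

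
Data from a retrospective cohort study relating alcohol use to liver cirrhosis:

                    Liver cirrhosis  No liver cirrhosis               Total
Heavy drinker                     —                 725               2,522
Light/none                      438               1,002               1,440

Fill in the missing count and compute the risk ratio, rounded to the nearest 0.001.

2.343

The missing cell is in the exposed row: 2522 − 725 = 1797.
So a = 1797, b = 725, c = 438, d = 1002.
RR = [a/(a+b)] / [c/(c+d)] = (1797/2522) / (438/1440) = 0.71253/0.30417 = 2.34256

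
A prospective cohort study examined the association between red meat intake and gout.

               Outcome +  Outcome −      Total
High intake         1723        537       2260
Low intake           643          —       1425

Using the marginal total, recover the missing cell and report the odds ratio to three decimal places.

The missing cell is in the unexposed row: 1425 − 643 = 782.
So a = 1723, b = 537, c = 643, d = 782.
OR = (a·d)/(b·c) = (1723 × 782) / (537 × 643) = 1347386 / 345291 = 3.90218

3.902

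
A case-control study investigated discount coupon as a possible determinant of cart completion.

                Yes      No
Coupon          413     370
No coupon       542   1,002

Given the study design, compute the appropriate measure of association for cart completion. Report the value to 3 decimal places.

Cells: a = 413, b = 370, c = 542, d = 1002.
This is a case-control study: participants were sampled on outcome status, so risks in the source population cannot be estimated directly — relative risk is not valid here. The odds ratio is the appropriate measure.
OR = (a·d)/(b·c) = (413 × 1002) / (370 × 542) = 413826 / 200540 = 2.06356

2.064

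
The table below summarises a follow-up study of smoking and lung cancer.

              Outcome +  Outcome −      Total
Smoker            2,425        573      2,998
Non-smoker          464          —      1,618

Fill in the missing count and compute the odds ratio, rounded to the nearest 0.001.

10.526

The missing cell is in the unexposed row: 1618 − 464 = 1154.
So a = 2425, b = 573, c = 464, d = 1154.
OR = (a·d)/(b·c) = (2425 × 1154) / (573 × 464) = 2798450 / 265872 = 10.52555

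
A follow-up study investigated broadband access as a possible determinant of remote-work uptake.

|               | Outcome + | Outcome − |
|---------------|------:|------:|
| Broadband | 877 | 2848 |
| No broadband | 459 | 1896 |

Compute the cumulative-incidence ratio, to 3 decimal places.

Cells: a = 877, b = 2848, c = 459, d = 1896.
Risk in exposed = 877/3725 = 0.23544; risk in unexposed = 459/2355 = 0.19490.
RR = 0.23544 / 0.19490 = 1.20796
The risk among the exposed is 1.21 times that among the unexposed.

1.208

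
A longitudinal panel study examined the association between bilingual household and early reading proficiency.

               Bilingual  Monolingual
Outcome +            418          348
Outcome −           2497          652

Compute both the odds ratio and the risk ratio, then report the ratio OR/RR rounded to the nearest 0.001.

0.761

Reading the table with exposure as columns: a = 418 (Bilingual, case), b = 2497 (Bilingual, non-case), c = 348 (Monolingual, case), d = 652.
OR = (418·652)/(2497·348) = 272536/868956 = 0.31364
Risk in exposed = 418/2915 = 0.14340; risk in unexposed = 348/1000 = 0.34800; RR = 0.41206
OR/RR = 0.31364 / 0.41206 = 0.76115
The outcome is not rare, so the OR lies further from 1 than the RR.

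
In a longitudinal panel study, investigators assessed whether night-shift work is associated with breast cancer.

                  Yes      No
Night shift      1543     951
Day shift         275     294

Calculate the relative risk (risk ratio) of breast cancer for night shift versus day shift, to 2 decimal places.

Cells: a = 1543, b = 951, c = 275, d = 294.
Risk in exposed = 1543/2494 = 0.61868; risk in unexposed = 275/569 = 0.48330.
RR = 0.61868 / 0.48330 = 1.28012
The risk among the exposed is 1.28 times that among the unexposed.

1.28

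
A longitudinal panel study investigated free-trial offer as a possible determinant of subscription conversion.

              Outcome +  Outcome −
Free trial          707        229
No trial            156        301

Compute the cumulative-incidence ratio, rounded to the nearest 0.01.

2.21

Cells: a = 707, b = 229, c = 156, d = 301.
Risk in exposed = 707/936 = 0.75534; risk in unexposed = 156/457 = 0.34136.
RR = 0.75534 / 0.34136 = 2.21276
The risk among the exposed is 2.21 times that among the unexposed.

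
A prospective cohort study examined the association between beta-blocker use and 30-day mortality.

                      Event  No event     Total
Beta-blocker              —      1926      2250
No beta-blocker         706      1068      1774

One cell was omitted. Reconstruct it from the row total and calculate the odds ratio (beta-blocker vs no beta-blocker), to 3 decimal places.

0.254

The missing cell is in the exposed row: 2250 − 1926 = 324.
So a = 324, b = 1926, c = 706, d = 1068.
OR = (a·d)/(b·c) = (324 × 1068) / (1926 × 706) = 346032 / 1359756 = 0.25448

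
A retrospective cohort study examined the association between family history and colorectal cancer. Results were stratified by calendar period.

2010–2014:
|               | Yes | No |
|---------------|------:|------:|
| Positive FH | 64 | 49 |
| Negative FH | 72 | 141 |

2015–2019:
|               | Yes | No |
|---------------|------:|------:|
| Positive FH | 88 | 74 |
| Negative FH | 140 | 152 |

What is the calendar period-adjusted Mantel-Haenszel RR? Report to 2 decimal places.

1.31

RR_MH = Σ(aᵢ·n₀ᵢ/nᵢ) / Σ(cᵢ·n₁ᵢ/nᵢ), with n₁ᵢ = aᵢ+bᵢ (exposed), n₀ᵢ = cᵢ+dᵢ (unexposed), nᵢ = n₁ᵢ+n₀ᵢ.
Stratum 1 (2010–2014): n₁ = 113, n₀ = 213, n = 326; a·n₀/n = 64·213/326 = 41.8160; c·n₁/n = 72·113/326 = 24.9571
Stratum 2 (2015–2019): n₁ = 162, n₀ = 292, n = 454; a·n₀/n = 88·292/454 = 56.5991; c·n₁/n = 140·162/454 = 49.9559
RR_MH = (41.8160 + 56.5991) / (24.9571 + 49.9559) = 98.4151 / 74.9130 = 1.31372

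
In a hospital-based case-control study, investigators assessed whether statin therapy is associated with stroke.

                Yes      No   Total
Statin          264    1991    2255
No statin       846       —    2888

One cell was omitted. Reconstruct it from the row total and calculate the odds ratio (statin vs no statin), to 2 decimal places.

The missing cell is in the unexposed row: 2888 − 846 = 2042.
So a = 264, b = 1991, c = 846, d = 2042.
OR = (a·d)/(b·c) = (264 × 2042) / (1991 × 846) = 539088 / 1684386 = 0.32005

0.32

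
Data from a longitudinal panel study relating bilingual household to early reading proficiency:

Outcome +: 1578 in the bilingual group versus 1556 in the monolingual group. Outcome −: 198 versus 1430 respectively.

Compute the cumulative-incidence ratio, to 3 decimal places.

From the description: a = 1578, b = 198, c = 1556, d = 1430.
Risk in exposed = 1578/1776 = 0.88851; risk in unexposed = 1556/2986 = 0.52110.
RR = 0.88851 / 0.52110 = 1.70508
The risk among the exposed is 1.71 times that among the unexposed.

1.705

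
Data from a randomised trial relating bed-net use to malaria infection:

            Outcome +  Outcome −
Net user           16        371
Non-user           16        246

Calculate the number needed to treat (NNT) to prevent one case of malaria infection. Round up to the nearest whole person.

51

Risk in treated group = 16/387 = 0.04134; risk in control = 16/262 = 0.06107.
Absolute risk reduction = 0.06107 − 0.04134 = 0.01973
NNT = 1 / ARR = 1 / 0.01973 = 50.697 → round up → 51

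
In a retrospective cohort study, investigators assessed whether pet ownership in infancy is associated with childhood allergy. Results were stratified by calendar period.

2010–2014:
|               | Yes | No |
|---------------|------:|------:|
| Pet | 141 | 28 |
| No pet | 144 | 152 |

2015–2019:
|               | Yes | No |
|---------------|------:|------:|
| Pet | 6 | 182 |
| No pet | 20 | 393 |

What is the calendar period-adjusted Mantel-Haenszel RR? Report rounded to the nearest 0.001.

RR_MH = Σ(aᵢ·n₀ᵢ/nᵢ) / Σ(cᵢ·n₁ᵢ/nᵢ), with n₁ᵢ = aᵢ+bᵢ (exposed), n₀ᵢ = cᵢ+dᵢ (unexposed), nᵢ = n₁ᵢ+n₀ᵢ.
Stratum 1 (2010–2014): n₁ = 169, n₀ = 296, n = 465; a·n₀/n = 141·296/465 = 89.7548; c·n₁/n = 144·169/465 = 52.3355
Stratum 2 (2015–2019): n₁ = 188, n₀ = 413, n = 601; a·n₀/n = 6·413/601 = 4.1231; c·n₁/n = 20·188/601 = 6.2562
RR_MH = (89.7548 + 4.1231) / (52.3355 + 6.2562) = 93.8780 / 58.5917 = 1.60224

1.602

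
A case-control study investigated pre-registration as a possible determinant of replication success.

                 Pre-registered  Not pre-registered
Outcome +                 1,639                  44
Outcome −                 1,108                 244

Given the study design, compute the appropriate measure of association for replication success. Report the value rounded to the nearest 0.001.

Reading the table with exposure as columns: a = 1639 (Pre-registered, case), b = 1108 (Pre-registered, non-case), c = 44 (Not pre-registered, case), d = 244.
This is a case-control study: participants were sampled on outcome status, so risks in the source population cannot be estimated directly — relative risk is not valid here. The odds ratio is the appropriate measure.
OR = (a·d)/(b·c) = (1639 × 244) / (1108 × 44) = 399916 / 48752 = 8.20307

8.203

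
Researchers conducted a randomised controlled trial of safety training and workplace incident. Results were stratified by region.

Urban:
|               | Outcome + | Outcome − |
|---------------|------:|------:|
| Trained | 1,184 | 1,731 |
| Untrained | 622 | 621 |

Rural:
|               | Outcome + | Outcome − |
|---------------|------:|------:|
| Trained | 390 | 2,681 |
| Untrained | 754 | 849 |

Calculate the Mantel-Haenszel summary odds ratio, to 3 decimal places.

0.358

OR_MH = Σ(aᵢdᵢ/nᵢ) / Σ(bᵢcᵢ/nᵢ), where nᵢ is the stratum total.
Stratum 1 (Urban): n = 4158; a·d/n = 1184·621/4158 = 176.8312; b·c/n = 1731·622/4158 = 258.9423
Stratum 2 (Rural): n = 4674; a·d/n = 390·849/4674 = 70.8408; b·c/n = 2681·754/4674 = 432.4934
OR_MH = (176.8312 + 70.8408) / (258.9423 + 432.4934) = 247.6720 / 691.4356 = 0.35820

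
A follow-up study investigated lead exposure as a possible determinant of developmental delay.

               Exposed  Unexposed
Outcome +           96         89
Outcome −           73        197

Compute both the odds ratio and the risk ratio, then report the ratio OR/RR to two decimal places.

1.59

Reading the table with exposure as columns: a = 96 (Exposed, case), b = 73 (Exposed, non-case), c = 89 (Unexposed, case), d = 197.
OR = (96·197)/(73·89) = 18912/6497 = 2.91088
Risk in exposed = 96/169 = 0.56805; risk in unexposed = 89/286 = 0.31119; RR = 1.82541
OR/RR = 2.91088 / 1.82541 = 1.59465
The outcome is not rare, so the OR lies further from 1 than the RR.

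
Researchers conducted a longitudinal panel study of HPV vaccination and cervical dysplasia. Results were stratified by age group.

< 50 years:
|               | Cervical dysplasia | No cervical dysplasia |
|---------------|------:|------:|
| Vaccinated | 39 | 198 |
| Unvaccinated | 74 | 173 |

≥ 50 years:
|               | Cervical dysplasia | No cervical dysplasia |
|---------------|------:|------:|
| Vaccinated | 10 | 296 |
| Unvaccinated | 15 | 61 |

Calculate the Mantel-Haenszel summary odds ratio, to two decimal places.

0.37

OR_MH = Σ(aᵢdᵢ/nᵢ) / Σ(bᵢcᵢ/nᵢ), where nᵢ is the stratum total.
Stratum 1 (< 50 years): n = 484; a·d/n = 39·173/484 = 13.9401; b·c/n = 198·74/484 = 30.2727
Stratum 2 (≥ 50 years): n = 382; a·d/n = 10·61/382 = 1.5969; b·c/n = 296·15/382 = 11.6230
OR_MH = (13.9401 + 1.5969) / (30.2727 + 11.6230) = 15.5369 / 41.8958 = 0.37085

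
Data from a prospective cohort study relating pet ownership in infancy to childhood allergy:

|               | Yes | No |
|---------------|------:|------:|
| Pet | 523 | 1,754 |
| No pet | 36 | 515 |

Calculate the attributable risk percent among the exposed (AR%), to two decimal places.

71.55

Cells: a = 523, b = 1754, c = 36, d = 515.
Risk in exposed = 523/2277 = 0.22969; risk in unexposed = 36/551 = 0.06534.
RR = 0.22969/0.06534 = 3.51551
AR% = (RR − 1)/RR × 100 = (3.51551 − 1)/3.51551 × 100 = 71.5546%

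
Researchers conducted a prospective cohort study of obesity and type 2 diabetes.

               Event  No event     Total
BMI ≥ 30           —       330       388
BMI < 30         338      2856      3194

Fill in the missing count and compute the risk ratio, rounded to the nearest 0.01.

1.41

The missing cell is in the exposed row: 388 − 330 = 58.
So a = 58, b = 330, c = 338, d = 2856.
RR = [a/(a+b)] / [c/(c+d)] = (58/388) / (338/3194) = 0.14948/0.10582 = 1.41258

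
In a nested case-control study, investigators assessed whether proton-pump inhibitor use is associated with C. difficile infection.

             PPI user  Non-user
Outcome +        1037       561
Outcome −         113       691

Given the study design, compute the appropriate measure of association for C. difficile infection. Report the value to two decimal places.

Reading the table with exposure as columns: a = 1037 (PPI user, case), b = 113 (PPI user, non-case), c = 561 (Non-user, case), d = 691.
This is a nested case-control study: participants were sampled on outcome status, so risks in the source population cannot be estimated directly — relative risk is not valid here. The odds ratio is the appropriate measure.
OR = (a·d)/(b·c) = (1037 × 691) / (113 × 561) = 716567 / 63393 = 11.30357

11.30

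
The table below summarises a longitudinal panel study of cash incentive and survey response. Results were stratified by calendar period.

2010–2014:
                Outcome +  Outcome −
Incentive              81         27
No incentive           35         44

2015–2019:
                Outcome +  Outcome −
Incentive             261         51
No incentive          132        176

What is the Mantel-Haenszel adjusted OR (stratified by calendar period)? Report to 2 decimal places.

OR_MH = Σ(aᵢdᵢ/nᵢ) / Σ(bᵢcᵢ/nᵢ), where nᵢ is the stratum total.
Stratum 1 (2010–2014): n = 187; a·d/n = 81·44/187 = 19.0588; b·c/n = 27·35/187 = 5.0535
Stratum 2 (2015–2019): n = 620; a·d/n = 261·176/620 = 74.0903; b·c/n = 51·132/620 = 10.8581
OR_MH = (19.0588 + 74.0903) / (5.0535 + 10.8581) = 93.1491 / 15.9115 = 5.85419

5.85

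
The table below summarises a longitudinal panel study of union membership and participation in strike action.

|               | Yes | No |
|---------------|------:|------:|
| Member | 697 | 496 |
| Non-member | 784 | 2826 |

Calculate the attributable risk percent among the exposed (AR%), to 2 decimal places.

62.83

Cells: a = 697, b = 496, c = 784, d = 2826.
Risk in exposed = 697/1193 = 0.58424; risk in unexposed = 784/3610 = 0.21717.
RR = 0.58424/0.21717 = 2.69019
AR% = (RR − 1)/RR × 100 = (2.69019 − 1)/2.69019 × 100 = 62.8279%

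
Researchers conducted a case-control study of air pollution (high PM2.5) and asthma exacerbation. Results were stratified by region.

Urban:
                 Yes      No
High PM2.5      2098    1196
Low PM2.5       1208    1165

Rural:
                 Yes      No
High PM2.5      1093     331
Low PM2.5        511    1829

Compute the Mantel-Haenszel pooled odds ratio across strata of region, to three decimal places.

OR_MH = Σ(aᵢdᵢ/nᵢ) / Σ(bᵢcᵢ/nᵢ), where nᵢ is the stratum total.
Stratum 1 (Urban): n = 5667; a·d/n = 2098·1165/5667 = 431.2987; b·c/n = 1196·1208/5667 = 254.9441
Stratum 2 (Rural): n = 3764; a·d/n = 1093·1829/3764 = 531.1097; b·c/n = 331·511/3764 = 44.9365
OR_MH = (431.2987 + 531.1097) / (254.9441 + 44.9365) = 962.4085 / 299.8806 = 3.20931

3.209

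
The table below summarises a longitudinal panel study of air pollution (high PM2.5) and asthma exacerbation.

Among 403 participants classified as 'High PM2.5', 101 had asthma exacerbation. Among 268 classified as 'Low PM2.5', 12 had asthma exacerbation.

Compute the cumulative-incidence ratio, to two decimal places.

5.60

From the description: a = 101, b = 302, c = 12, d = 256.
Risk in exposed = 101/403 = 0.25062; risk in unexposed = 12/268 = 0.04478.
RR = 0.25062 / 0.04478 = 5.59719
The risk among the exposed is 5.60 times that among the unexposed.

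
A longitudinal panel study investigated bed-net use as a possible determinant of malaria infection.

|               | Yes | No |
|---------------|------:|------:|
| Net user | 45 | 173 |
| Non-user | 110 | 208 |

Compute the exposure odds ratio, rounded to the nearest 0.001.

Cells: a = 45, b = 173, c = 110, d = 208.
OR = (a·d)/(b·c) = (45 × 208) / (173 × 110) = 9360 / 19030 = 0.49185
Exposure is associated with lower odds of malaria infection (OR = 0.49 < 1).

0.492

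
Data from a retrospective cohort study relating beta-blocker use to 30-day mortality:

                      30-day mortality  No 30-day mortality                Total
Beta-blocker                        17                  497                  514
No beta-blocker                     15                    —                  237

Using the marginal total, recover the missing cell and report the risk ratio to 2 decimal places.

The missing cell is in the unexposed row: 237 − 15 = 222.
So a = 17, b = 497, c = 15, d = 222.
RR = [a/(a+b)] / [c/(c+d)] = (17/514) / (15/237) = 0.03307/0.06329 = 0.52257

0.52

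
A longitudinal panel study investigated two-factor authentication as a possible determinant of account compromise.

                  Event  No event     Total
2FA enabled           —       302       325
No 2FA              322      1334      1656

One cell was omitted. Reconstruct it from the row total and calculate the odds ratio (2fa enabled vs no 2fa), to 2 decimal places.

0.32

The missing cell is in the exposed row: 325 − 302 = 23.
So a = 23, b = 302, c = 322, d = 1334.
OR = (a·d)/(b·c) = (23 × 1334) / (302 × 322) = 30682 / 97244 = 0.31552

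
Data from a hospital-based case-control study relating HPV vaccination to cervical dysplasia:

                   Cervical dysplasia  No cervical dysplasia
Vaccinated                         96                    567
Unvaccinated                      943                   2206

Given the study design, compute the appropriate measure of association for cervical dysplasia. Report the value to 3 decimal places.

Cells: a = 96, b = 567, c = 943, d = 2206.
This is a hospital-based case-control study: participants were sampled on outcome status, so risks in the source population cannot be estimated directly — relative risk is not valid here. The odds ratio is the appropriate measure.
OR = (a·d)/(b·c) = (96 × 2206) / (567 × 943) = 211776 / 534681 = 0.39608

0.396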